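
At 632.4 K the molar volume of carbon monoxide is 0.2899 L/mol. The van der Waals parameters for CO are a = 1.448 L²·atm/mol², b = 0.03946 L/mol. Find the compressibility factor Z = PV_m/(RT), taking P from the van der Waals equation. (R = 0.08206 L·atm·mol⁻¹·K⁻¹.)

Z ≈ 1.061

P = RT/(V_m − b) − a/V_m² = (0.08206)(632.4)/(0.2899 − 0.03946) − 1.448/(0.2899)²
  = 51.895/0.25044 − 17.229 = 207.22 − 17.229 = 189.99 atm
Z = PV_m/(RT) = (189.99)(0.2899)/((0.08206)(632.4)) = 55.078/51.895 = 1.061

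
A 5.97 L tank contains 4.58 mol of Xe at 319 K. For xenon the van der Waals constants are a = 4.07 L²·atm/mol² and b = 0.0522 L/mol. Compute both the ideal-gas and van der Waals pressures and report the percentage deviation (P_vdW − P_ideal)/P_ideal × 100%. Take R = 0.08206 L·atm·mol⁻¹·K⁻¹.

-7.76 %

Ideal: P_ideal = nRT/V = (4.58)(0.08206)(319)/5.97 = 20.0823 atm
vdW: P = nRT/(V − nb) − a n²/V² = 119.891/5.73092 − 85.3739/35.6409 = 20.9200 − 2.39539 = 18.5246 atm
% deviation = (18.5246 − 20.0823)/20.0823 × 100% = -7.76%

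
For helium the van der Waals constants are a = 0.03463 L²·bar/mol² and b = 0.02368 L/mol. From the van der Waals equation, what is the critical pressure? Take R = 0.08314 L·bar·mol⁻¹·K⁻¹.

For a van der Waals gas, P_c = a/(27b²).
P_c = 0.03463/(27×(0.02368)²) = 0.03463/0.015140 = 2.287 bar

P_c ≈ 2.287 bar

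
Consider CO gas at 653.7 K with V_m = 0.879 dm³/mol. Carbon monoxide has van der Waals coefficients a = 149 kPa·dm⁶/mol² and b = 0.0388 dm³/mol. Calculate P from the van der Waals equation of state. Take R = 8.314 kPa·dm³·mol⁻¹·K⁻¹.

P = RT/(V_m − b) − a/V_m²
RT/(V_m − b) = (8.314)(653.7)/(0.879 − 0.0388) = 5434.9/0.84020 = 6468.6 kPa
a/V_m² = 149/(0.879)² = 192.85 kPa
P = 6468.6 − 192.85 = 6276 kPa

P ≈ 6276 kPa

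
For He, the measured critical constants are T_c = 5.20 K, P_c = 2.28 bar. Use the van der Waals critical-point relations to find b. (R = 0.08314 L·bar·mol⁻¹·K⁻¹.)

From T_c = 8a/(27Rb) and P_c = a/(27b²): b = R T_c/(8 P_c).
b = (0.08314)(5.20)/(8×2.28) = 0.43233/18.240 = 0.02370 L/mol

b ≈ 0.02370 L/mol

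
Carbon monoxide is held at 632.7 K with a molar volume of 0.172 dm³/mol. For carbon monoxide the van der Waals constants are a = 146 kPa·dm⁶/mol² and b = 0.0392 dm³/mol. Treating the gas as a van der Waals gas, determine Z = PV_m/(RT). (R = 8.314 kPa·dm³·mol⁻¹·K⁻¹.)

Z ≈ 1.134

P = RT/(V_m − b) − a/V_m² = (8.314)(632.7)/(0.172 − 0.0392) − 146/(0.172)²
  = 5260.3/0.13280 − 4935.1 = 39611 − 4935.1 = 34676 kPa
Z = PV_m/(RT) = (34676)(0.172)/((8.314)(632.7)) = 5964.3/5260.3 = 1.134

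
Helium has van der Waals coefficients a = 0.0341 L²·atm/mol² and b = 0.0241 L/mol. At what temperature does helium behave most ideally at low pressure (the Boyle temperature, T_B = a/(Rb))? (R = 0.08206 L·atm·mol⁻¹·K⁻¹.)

For a van der Waals gas the second virial coefficient B₂ = b − a/(RT) vanishes at T_B = a/(Rb).
T_B = 0.0341/(0.08206×0.0241) = 0.0341/0.0019776 = 17.24 K

T_B ≈ 17.24 K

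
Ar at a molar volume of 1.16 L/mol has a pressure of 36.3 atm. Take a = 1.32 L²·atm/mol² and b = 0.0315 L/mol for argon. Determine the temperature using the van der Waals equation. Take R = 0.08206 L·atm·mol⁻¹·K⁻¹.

T ≈ 512.7 K

T = (P + a/V_m²)(V_m − b)/R
P + a/V_m² = 36.3 + 1.32/(1.16)² = 37.281 atm
V_m − b = 1.16 − 0.0315 = 1.1285 L/mol
T = (37.281)(1.1285)/0.08206 = 512.7 K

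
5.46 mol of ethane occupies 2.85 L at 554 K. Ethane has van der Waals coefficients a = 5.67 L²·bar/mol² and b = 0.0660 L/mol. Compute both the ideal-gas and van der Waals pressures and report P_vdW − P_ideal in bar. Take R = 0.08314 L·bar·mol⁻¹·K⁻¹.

Ideal: P_ideal = nRT/V = (5.46)(0.08314)(554)/2.85 = 88.2404 bar
vdW: P = nRT/(V − nb) − a n²/V² = 251.485/2.48964 − 169.032/8.12250 = 101.013 − 20.8103 = 80.203 bar
ΔP = 80.203 − 88.2404 = -8.04 bar

ΔP ≈ -8.04 bar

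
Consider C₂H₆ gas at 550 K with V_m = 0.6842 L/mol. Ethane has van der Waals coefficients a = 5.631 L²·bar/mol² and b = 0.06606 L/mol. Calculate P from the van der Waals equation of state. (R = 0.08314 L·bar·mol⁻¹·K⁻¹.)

P = RT/(V_m − b) − a/V_m²
RT/(V_m − b) = (0.08314)(550)/(0.6842 − 0.06606) = 45.727/0.61814 = 73.975 bar
a/V_m² = 5.631/(0.6842)² = 12.029 bar
P = 73.975 − 12.029 = 61.95 bar

P ≈ 61.95 bar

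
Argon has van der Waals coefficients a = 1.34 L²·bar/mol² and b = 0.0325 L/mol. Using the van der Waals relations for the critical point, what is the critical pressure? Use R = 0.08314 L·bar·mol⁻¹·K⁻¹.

P_c ≈ 46.99 bar

For a van der Waals gas, P_c = a/(27b²).
P_c = 1.34/(27×(0.0325)²) = 1.34/0.028519 = 46.99 bar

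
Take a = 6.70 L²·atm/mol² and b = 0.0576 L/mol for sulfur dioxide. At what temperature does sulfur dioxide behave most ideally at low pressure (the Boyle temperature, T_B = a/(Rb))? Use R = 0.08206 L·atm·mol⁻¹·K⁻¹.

T_B ≈ 1417 K

For a van der Waals gas the second virial coefficient B₂ = b − a/(RT) vanishes at T_B = a/(Rb).
T_B = 6.70/(0.08206×0.0576) = 6.70/0.0047267 = 1417 K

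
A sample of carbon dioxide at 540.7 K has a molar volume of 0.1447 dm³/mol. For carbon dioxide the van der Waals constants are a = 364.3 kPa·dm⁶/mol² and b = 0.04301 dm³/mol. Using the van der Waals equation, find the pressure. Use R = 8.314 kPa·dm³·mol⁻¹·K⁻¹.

P ≈ 26808 kPa

P = RT/(V_m − b) − a/V_m²
RT/(V_m − b) = (8.314)(540.7)/(0.1447 − 0.04301) = 4495.4/0.10169 = 44207 kPa
a/V_m² = 364.3/(0.1447)² = 17399 kPa
P = 44207 − 17399 = 26808 kPa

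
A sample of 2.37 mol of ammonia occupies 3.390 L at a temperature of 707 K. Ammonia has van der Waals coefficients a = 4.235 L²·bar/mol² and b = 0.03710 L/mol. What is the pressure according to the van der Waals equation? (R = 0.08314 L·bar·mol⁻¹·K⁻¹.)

P ≈ 40.12 bar

P = nRT/(V − nb) − a n²/V²
nRT/(V − nb) = (2.37)(0.08314)(707)/(3.390 − 2.37×0.03710) = 139.31/3.3021 = 42.188 bar
a n²/V² = (4.235)(2.37)²/(3.390)² = 2.0699 bar
P = 42.188 − 2.0699 = 40.12 bar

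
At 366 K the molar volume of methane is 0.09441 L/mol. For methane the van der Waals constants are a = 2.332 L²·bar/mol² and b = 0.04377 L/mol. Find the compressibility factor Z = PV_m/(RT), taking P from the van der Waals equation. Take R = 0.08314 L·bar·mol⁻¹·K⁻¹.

Z ≈ 1.053

P = RT/(V_m − b) − a/V_m² = (0.08314)(366)/(0.09441 − 0.04377) − 2.332/(0.09441)²
  = 30.429/0.050640 − 261.63 = 600.89 − 261.63 = 339.26 bar
Z = PV_m/(RT) = (339.26)(0.09441)/((0.08314)(366)) = 32.030/30.429 = 1.053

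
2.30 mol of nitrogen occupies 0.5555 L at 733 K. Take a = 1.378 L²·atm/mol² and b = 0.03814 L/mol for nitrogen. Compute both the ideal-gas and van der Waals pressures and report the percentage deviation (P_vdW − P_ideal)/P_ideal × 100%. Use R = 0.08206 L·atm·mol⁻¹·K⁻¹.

Ideal: P_ideal = nRT/V = (2.30)(0.08206)(733)/0.5555 = 249.046 atm
vdW: P = nRT/(V − nb) − a n²/V² = 138.345/0.467778 − 7.28962/0.308580 = 295.749 − 23.6231 = 272.126 atm
% deviation = (272.126 − 249.046)/249.046 × 100% = 9.27%

9.27 %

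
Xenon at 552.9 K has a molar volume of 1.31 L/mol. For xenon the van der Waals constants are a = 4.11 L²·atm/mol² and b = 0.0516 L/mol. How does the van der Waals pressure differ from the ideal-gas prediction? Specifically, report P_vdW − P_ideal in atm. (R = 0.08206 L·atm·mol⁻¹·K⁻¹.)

ΔP ≈ -0.975 atm

Ideal: P_ideal = RT/V_m = (0.08206)(552.9)/1.31 = 34.6343 atm
vdW: P = RT/(V_m − b) − a/V_m² = 45.3710/1.25840 − 4.11/1.71610 = 36.0545 − 2.39497 = 33.6595 atm
ΔP = 33.6595 − 34.6343 = -0.975 atm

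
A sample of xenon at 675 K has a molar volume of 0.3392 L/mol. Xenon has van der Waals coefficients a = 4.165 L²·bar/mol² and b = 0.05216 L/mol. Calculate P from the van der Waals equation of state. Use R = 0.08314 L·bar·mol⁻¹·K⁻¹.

P = RT/(V_m − b) − a/V_m²
RT/(V_m − b) = (0.08314)(675)/(0.3392 − 0.05216) = 56.120/0.28704 = 195.51 bar
a/V_m² = 4.165/(0.3392)² = 36.200 bar
P = 195.51 − 36.200 = 159.3 bar

P ≈ 159.3 bar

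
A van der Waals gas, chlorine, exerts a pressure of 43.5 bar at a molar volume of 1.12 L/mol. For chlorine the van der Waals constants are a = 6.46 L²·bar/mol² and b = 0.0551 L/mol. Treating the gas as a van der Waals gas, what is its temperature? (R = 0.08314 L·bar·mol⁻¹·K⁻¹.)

T ≈ 623.1 K

T = (P + a/V_m²)(V_m − b)/R
P + a/V_m² = 43.5 + 6.46/(1.12)² = 48.650 bar
V_m − b = 1.12 − 0.0551 = 1.0649 L/mol
T = (48.650)(1.0649)/0.08314 = 623.1 K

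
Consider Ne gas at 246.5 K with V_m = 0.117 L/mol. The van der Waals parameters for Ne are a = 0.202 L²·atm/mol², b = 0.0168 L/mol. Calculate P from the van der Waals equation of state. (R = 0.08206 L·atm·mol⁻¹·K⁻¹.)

P = RT/(V_m − b) − a/V_m²
RT/(V_m − b) = (0.08206)(246.5)/(0.117 − 0.0168) = 20.228/0.10020 = 201.88 atm
a/V_m² = 0.202/(0.117)² = 14.756 atm
P = 201.88 − 14.756 = 187.1 atm

P ≈ 187.1 atm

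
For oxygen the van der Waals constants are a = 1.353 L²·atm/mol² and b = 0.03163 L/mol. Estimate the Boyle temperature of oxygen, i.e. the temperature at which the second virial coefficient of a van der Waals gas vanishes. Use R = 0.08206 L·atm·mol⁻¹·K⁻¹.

For a van der Waals gas the second virial coefficient B₂ = b − a/(RT) vanishes at T_B = a/(Rb).
T_B = 1.353/(0.08206×0.03163) = 1.353/0.0025956 = 521.3 K

T_B ≈ 521.3 K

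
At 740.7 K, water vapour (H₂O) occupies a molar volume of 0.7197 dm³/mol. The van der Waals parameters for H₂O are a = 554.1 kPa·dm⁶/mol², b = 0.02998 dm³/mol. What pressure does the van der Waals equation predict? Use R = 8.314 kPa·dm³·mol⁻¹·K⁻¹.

P ≈ 7859 kPa

P = RT/(V_m − b) − a/V_m²
RT/(V_m − b) = (8.314)(740.7)/(0.7197 − 0.02998) = 6158.2/0.68972 = 8928.6 kPa
a/V_m² = 554.1/(0.7197)² = 1069.8 kPa
P = 8928.6 − 1069.8 = 7859 kPa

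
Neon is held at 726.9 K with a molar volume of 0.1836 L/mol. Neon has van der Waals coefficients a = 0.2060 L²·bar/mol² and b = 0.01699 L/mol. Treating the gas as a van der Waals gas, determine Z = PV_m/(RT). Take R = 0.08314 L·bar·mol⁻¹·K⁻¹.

Z ≈ 1.083

P = RT/(V_m − b) − a/V_m² = (0.08314)(726.9)/(0.1836 − 0.01699) − 0.2060/(0.1836)²
  = 60.434/0.16661 − 6.1111 = 362.73 − 6.1111 = 356.62 bar
Z = PV_m/(RT) = (356.62)(0.1836)/((0.08314)(726.9)) = 65.475/60.434 = 1.083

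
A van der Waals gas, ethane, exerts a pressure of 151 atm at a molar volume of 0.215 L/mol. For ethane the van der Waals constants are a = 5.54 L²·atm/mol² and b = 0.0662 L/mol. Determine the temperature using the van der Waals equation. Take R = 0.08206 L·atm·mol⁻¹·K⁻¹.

T ≈ 491.1 K

T = (P + a/V_m²)(V_m − b)/R
P + a/V_m² = 151 + 5.54/(0.215)² = 270.85 atm
V_m − b = 0.215 − 0.0662 = 0.14880 L/mol
T = (270.85)(0.14880)/0.08206 = 491.1 K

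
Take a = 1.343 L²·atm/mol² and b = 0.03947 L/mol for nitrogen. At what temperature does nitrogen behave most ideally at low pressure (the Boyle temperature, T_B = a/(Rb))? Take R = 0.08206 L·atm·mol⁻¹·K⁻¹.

T_B ≈ 414.6 K

For a van der Waals gas the second virial coefficient B₂ = b − a/(RT) vanishes at T_B = a/(Rb).
T_B = 1.343/(0.08206×0.03947) = 1.343/0.0032389 = 414.6 K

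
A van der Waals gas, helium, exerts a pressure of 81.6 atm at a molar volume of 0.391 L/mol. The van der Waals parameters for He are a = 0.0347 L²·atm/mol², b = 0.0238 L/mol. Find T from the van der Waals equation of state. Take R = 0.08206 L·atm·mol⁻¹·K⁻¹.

T = (P + a/V_m²)(V_m − b)/R
P + a/V_m² = 81.6 + 0.0347/(0.391)² = 81.827 atm
V_m − b = 0.391 − 0.0238 = 0.36720 L/mol
T = (81.827)(0.36720)/0.08206 = 366.2 K

T ≈ 366.2 K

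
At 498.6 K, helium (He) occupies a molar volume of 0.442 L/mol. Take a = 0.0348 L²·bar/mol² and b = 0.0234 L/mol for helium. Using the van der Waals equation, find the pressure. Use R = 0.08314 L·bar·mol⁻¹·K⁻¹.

P = RT/(V_m − b) − a/V_m²
RT/(V_m − b) = (0.08314)(498.6)/(0.442 − 0.0234) = 41.454/0.41860 = 99.030 bar
a/V_m² = 0.0348/(0.442)² = 0.17813 bar
P = 99.030 − 0.17813 = 98.85 bar

P ≈ 98.85 bar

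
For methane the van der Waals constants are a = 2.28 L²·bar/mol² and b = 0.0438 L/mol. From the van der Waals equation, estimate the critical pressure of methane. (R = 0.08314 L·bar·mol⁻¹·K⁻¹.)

For a van der Waals gas, P_c = a/(27b²).
P_c = 2.28/(27×(0.0438)²) = 2.28/0.051798 = 44.02 bar

P_c ≈ 44.02 bar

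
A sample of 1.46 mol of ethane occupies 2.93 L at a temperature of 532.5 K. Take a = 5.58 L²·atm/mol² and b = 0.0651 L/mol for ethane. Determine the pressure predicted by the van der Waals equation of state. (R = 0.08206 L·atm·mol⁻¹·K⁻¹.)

P = nRT/(V − nb) − a n²/V²
nRT/(V − nb) = (1.46)(0.08206)(532.5)/(2.93 − 1.46×0.0651) = 63.798/2.8350 = 22.504 atm
a n²/V² = (5.58)(1.46)²/(2.93)² = 1.3855 atm
P = 22.504 − 1.3855 = 21.12 atm

P ≈ 21.12 atm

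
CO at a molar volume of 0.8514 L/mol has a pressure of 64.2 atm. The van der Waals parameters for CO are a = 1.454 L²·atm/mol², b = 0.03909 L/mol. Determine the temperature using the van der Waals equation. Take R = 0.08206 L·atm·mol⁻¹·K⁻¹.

T = (P + a/V_m²)(V_m − b)/R
P + a/V_m² = 64.2 + 1.454/(0.8514)² = 66.206 atm
V_m − b = 0.8514 − 0.03909 = 0.81231 L/mol
T = (66.206)(0.81231)/0.08206 = 655.4 K

T ≈ 655.4 K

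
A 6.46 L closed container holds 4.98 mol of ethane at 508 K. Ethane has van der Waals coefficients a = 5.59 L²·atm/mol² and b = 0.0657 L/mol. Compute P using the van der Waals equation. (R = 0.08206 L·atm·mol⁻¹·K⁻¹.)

P = nRT/(V − nb) − a n²/V²
nRT/(V − nb) = (4.98)(0.08206)(508)/(6.46 − 4.98×0.0657) = 207.60/6.1328 = 33.851 atm
a n²/V² = (5.59)(4.98)²/(6.46)² = 3.3220 atm
P = 33.851 − 3.3220 = 30.53 atm

P ≈ 30.53 atm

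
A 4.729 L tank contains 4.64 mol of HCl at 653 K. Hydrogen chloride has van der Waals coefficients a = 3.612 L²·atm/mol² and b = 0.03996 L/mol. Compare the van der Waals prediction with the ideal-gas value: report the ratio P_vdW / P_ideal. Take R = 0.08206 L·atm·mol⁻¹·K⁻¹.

Ideal: P_ideal = nRT/V = (4.64)(0.08206)(653)/4.729 = 52.5767 atm
vdW: P = nRT/(V − nb) − a n²/V² = 248.635/4.54359 − 77.7649/22.3634 = 54.7221 − 3.47733 = 51.2448 atm
Ratio = 51.2448/52.5767 = 0.9747

P_vdW / P_ideal ≈ 0.9747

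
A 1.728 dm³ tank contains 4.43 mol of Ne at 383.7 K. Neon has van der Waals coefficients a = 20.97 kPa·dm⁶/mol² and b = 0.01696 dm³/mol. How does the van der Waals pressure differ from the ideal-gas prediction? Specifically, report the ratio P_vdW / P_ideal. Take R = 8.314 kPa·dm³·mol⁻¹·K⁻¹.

P_vdW / P_ideal ≈ 1.029

Ideal: P_ideal = nRT/V = (4.43)(8.314)(383.7)/1.728 = 8178.28 kPa
vdW: P = nRT/(V − nb) − a n²/V² = 14132.1/1.65287 − 411.534/2.98598 = 8550.04 − 137.822 = 8412.22 kPa
Ratio = 8412.22/8178.28 = 1.029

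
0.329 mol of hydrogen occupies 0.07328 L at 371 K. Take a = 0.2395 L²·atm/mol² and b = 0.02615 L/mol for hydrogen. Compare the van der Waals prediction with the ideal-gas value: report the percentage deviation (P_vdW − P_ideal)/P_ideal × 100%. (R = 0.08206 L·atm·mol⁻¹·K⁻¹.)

9.77 %

Ideal: P_ideal = nRT/V = (0.329)(0.08206)(371)/0.07328 = 136.683 atm
vdW: P = nRT/(V − nb) − a n²/V² = 10.0162/0.0646767 − 0.0259237/0.00536996 = 154.866 − 4.82754 = 150.038 atm
% deviation = (150.038 − 136.683)/136.683 × 100% = 9.77%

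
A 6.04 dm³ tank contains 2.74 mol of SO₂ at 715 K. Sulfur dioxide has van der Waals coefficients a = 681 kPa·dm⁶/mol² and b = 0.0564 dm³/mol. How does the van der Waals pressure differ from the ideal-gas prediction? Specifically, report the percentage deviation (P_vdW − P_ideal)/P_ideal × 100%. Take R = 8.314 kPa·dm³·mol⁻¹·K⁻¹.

Ideal: P_ideal = nRT/V = (2.74)(8.314)(715)/6.04 = 2696.68 kPa
vdW: P = nRT/(V − nb) − a n²/V² = 16288.0/5.88546 − 5112.68/36.4816 = 2767.50 − 140.144 = 2627.36 kPa
% deviation = (2627.36 − 2696.68)/2696.68 × 100% = -2.57%

-2.57 %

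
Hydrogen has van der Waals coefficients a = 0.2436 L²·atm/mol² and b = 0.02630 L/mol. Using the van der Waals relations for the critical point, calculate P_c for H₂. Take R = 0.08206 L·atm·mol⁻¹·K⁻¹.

P_c ≈ 13.04 atm

For a van der Waals gas, P_c = a/(27b²).
P_c = 0.2436/(27×(0.02630)²) = 0.2436/0.018676 = 13.04 atm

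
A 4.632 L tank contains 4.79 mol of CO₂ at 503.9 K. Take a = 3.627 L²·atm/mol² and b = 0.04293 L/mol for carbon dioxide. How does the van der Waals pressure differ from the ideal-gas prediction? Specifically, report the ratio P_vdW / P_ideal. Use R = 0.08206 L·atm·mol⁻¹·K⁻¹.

Ideal: P_ideal = nRT/V = (4.79)(0.08206)(503.9)/4.632 = 42.7605 atm
vdW: P = nRT/(V − nb) − a n²/V² = 198.067/4.42637 − 83.2183/21.4554 = 44.7471 − 3.87866 = 40.8684 atm
Ratio = 40.8684/42.7605 = 0.9558

P_vdW / P_ideal ≈ 0.9558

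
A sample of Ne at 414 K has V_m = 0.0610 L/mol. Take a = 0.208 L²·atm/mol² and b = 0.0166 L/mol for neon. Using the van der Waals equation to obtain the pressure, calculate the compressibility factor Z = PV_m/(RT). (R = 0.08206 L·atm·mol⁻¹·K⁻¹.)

Z ≈ 1.274

P = RT/(V_m − b) − a/V_m² = (0.08206)(414)/(0.0610 − 0.0166) − 0.208/(0.0610)²
  = 33.973/0.044400 − 55.899 = 765.16 − 55.899 = 709.26 atm
Z = PV_m/(RT) = (709.26)(0.0610)/((0.08206)(414)) = 43.265/33.973 = 1.274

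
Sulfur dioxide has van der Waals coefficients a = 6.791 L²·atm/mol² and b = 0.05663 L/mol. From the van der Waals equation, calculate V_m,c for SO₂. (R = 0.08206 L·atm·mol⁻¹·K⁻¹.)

V_m,c ≈ 0.1699 L/mol

For a van der Waals gas, V_m,c = 3b.
V_m,c = 3×0.05663 = 0.1699 L/mol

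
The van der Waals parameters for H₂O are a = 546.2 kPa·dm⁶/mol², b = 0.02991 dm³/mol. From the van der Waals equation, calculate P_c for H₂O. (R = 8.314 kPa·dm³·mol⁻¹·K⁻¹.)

For a van der Waals gas, P_c = a/(27b²).
P_c = 546.2/(27×(0.02991)²) = 546.2/0.024154 = 22613 kPa

P_c ≈ 22613 kPa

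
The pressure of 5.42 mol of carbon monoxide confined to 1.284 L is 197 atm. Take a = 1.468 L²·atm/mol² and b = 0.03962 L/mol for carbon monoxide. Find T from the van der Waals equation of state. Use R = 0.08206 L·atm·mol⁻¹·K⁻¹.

T = (P + a n²/V²)(V − nb)/(nR)
P + a n²/V² = 197 + (1.468)(5.42)²/(1.284)² = 223.16 atm
V − nb = 1.284 − (5.42)(0.03962) = 1.0693 L
T = (223.16)(1.0693)/((5.42)(0.08206)) = 536.5 K

T ≈ 536.5 K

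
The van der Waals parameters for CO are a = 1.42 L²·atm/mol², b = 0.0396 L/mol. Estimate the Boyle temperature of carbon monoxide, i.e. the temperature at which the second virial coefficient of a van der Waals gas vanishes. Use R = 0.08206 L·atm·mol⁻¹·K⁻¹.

T_B ≈ 437.0 K

For a van der Waals gas the second virial coefficient B₂ = b − a/(RT) vanishes at T_B = a/(Rb).
T_B = 1.42/(0.08206×0.0396) = 1.42/0.0032496 = 437.0 K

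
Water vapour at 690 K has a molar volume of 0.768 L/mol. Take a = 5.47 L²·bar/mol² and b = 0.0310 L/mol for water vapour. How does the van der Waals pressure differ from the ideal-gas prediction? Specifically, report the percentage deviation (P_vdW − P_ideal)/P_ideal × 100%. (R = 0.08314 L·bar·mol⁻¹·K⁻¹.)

-8.21 %

Ideal: P_ideal = RT/V_m = (0.08314)(690)/0.768 = 74.6961 bar
vdW: P = RT/(V_m − b) − a/V_m² = 57.3666/0.737000 − 5.47/0.589824 = 77.8380 − 9.27395 = 68.5641 bar
% deviation = (68.5641 − 74.6961)/74.6961 × 100% = -8.21%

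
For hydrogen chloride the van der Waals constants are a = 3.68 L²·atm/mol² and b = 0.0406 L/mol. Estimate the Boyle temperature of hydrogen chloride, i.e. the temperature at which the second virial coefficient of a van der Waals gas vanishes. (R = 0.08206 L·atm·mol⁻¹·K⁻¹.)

T_B ≈ 1105 K

For a van der Waals gas the second virial coefficient B₂ = b − a/(RT) vanishes at T_B = a/(Rb).
T_B = 3.68/(0.08206×0.0406) = 3.68/0.0033316 = 1105 K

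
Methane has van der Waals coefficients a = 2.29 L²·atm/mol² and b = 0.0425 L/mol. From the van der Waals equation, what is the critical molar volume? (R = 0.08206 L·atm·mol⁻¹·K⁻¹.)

V_m,c ≈ 0.1275 L/mol

For a van der Waals gas, V_m,c = 3b.
V_m,c = 3×0.0425 = 0.1275 L/mol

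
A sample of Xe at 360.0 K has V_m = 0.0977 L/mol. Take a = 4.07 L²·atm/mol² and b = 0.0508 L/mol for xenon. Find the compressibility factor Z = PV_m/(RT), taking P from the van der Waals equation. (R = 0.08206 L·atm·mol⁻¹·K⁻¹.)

P = RT/(V_m − b) − a/V_m² = (0.08206)(360.0)/(0.0977 − 0.0508) − 4.07/(0.0977)²
  = 29.542/0.046900 − 426.39 = 629.89 − 426.39 = 203.50 atm
Z = PV_m/(RT) = (203.50)(0.0977)/((0.08206)(360.0)) = 19.882/29.542 = 0.6730

Z ≈ 0.6730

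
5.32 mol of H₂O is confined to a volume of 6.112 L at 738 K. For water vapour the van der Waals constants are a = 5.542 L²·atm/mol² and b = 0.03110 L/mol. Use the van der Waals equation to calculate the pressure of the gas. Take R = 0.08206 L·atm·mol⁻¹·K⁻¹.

P = nRT/(V − nb) − a n²/V²
nRT/(V − nb) = (5.32)(0.08206)(738)/(6.112 − 5.32×0.03110) = 322.18/5.9465 = 54.180 atm
a n²/V² = (5.542)(5.32)²/(6.112)² = 4.1988 atm
P = 54.180 − 4.1988 = 49.98 atm

P ≈ 49.98 atm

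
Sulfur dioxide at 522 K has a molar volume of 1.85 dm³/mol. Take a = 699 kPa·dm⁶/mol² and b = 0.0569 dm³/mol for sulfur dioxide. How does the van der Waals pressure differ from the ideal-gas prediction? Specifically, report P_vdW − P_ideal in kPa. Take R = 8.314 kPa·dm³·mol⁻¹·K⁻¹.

ΔP ≈ -129.8 kPa

Ideal: P_ideal = RT/V_m = (8.314)(522)/1.85 = 2345.90 kPa
vdW: P = RT/(V_m − b) − a/V_m² = 4339.91/1.79310 − 699/3.42250 = 2420.34 − 204.237 = 2216.10 kPa
ΔP = 2216.10 − 2345.90 = -129.8 kPa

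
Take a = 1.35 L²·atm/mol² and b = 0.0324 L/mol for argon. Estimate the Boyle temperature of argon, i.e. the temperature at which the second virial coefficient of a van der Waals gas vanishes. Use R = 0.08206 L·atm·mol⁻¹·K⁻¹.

T_B ≈ 507.8 K

For a van der Waals gas the second virial coefficient B₂ = b − a/(RT) vanishes at T_B = a/(Rb).
T_B = 1.35/(0.08206×0.0324) = 1.35/0.0026587 = 507.8 K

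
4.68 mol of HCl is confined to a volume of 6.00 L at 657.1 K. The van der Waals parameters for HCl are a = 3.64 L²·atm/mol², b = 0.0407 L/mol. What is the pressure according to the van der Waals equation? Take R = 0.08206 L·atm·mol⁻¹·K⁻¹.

P = nRT/(V − nb) − a n²/V²
nRT/(V − nb) = (4.68)(0.08206)(657.1)/(6.00 − 4.68×0.0407) = 252.35/5.8095 = 43.437 atm
a n²/V² = (3.64)(4.68)²/(6.00)² = 2.2146 atm
P = 43.437 − 2.2146 = 41.22 atm

P ≈ 41.22 atm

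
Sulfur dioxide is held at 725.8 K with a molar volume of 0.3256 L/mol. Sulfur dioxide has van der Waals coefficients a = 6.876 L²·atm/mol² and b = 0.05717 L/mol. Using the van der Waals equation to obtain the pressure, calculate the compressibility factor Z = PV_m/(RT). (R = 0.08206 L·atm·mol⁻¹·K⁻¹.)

P = RT/(V_m − b) − a/V_m² = (0.08206)(725.8)/(0.3256 − 0.05717) − 6.876/(0.3256)²
  = 59.559/0.26843 − 64.859 = 221.88 − 64.859 = 157.02 atm
Z = PV_m/(RT) = (157.02)(0.3256)/((0.08206)(725.8)) = 51.126/59.559 = 0.8584

Z ≈ 0.8584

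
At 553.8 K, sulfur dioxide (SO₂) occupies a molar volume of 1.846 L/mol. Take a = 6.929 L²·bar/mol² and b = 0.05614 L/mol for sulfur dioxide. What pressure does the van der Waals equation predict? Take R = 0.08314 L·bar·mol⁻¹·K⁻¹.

P ≈ 23.69 bar

P = RT/(V_m − b) − a/V_m²
RT/(V_m − b) = (0.08314)(553.8)/(1.846 − 0.05614) = 46.043/1.7899 = 25.724 bar
a/V_m² = 6.929/(1.846)² = 2.0333 bar
P = 25.724 − 2.0333 = 23.69 bar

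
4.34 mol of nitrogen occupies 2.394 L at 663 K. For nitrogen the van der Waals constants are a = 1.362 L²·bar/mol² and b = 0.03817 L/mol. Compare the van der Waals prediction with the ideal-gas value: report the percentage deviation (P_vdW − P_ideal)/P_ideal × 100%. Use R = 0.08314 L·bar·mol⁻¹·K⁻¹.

2.95 %

Ideal: P_ideal = nRT/V = (4.34)(0.08314)(663)/2.394 = 99.9284 bar
vdW: P = nRT/(V − nb) − a n²/V² = 239.229/2.22834 − 25.6541/5.73124 = 107.357 − 4.47619 = 102.881 bar
% deviation = (102.881 − 99.9284)/99.9284 × 100% = 2.95%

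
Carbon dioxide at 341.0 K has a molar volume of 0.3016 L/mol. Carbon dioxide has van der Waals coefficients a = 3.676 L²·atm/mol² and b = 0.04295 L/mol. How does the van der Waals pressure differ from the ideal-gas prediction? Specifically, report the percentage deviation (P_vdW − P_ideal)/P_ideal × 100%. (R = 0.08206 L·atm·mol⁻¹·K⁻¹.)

Ideal: P_ideal = RT/V_m = (0.08206)(341.0)/0.3016 = 92.7800 atm
vdW: P = RT/(V_m − b) − a/V_m² = 27.9825/0.258650 − 3.676/0.0909626 = 108.187 − 40.4122 = 67.775 atm
% deviation = (67.775 − 92.7800)/92.7800 × 100% = -26.95%

-26.95 %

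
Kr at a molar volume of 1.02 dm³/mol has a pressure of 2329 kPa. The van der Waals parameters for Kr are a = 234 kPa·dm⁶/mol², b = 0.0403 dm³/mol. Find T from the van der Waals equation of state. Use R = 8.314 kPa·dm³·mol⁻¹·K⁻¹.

T ≈ 300.9 K

T = (P + a/V_m²)(V_m − b)/R
P + a/V_m² = 2329 + 234/(1.02)² = 2553.9 kPa
V_m − b = 1.02 − 0.0403 = 0.97970 dm³/mol
T = (2553.9)(0.97970)/8.314 = 300.9 K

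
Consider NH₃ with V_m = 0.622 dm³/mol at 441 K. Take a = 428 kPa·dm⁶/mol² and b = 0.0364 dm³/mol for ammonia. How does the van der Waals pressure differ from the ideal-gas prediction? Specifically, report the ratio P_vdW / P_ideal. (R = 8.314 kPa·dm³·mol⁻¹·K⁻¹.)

P_vdW / P_ideal ≈ 0.8745

Ideal: P_ideal = RT/V_m = (8.314)(441)/0.622 = 5894.65 kPa
vdW: P = RT/(V_m − b) − a/V_m² = 3666.47/0.585600 − 428/0.386884 = 6261.05 − 1106.27 = 5154.78 kPa
Ratio = 5154.78/5894.65 = 0.8745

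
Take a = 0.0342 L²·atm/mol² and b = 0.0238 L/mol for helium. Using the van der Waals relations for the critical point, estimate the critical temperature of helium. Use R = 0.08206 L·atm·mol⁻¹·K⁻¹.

T_c ≈ 5.189 K

For a van der Waals gas, T_c = 8a/(27Rb).
T_c = 8×0.0342/(27×0.08206×0.0238) = 0.27360/0.052732 = 5.189 K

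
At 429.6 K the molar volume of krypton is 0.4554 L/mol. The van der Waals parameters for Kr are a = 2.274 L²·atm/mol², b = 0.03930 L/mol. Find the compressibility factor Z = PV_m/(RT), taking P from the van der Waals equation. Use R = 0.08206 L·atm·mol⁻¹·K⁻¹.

P = RT/(V_m − b) − a/V_m² = (0.08206)(429.6)/(0.4554 − 0.03930) − 2.274/(0.4554)²
  = 35.253/0.41610 − 10.965 = 84.722 − 10.965 = 73.757 atm
Z = PV_m/(RT) = (73.757)(0.4554)/((0.08206)(429.6)) = 33.589/35.253 = 0.9528

Z ≈ 0.9528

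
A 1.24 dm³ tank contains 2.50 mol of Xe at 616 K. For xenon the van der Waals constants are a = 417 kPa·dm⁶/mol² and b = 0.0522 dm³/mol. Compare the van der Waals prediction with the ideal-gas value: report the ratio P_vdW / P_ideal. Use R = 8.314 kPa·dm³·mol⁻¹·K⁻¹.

Ideal: P_ideal = nRT/V = (2.50)(8.314)(616)/1.24 = 10325.5 kPa
vdW: P = nRT/(V − nb) − a n²/V² = 12803.6/1.10950 − 2606.25/1.53760 = 11540.0 − 1695.01 = 9845.0 kPa
Ratio = 9845.0/10325.5 = 0.9535

P_vdW / P_ideal ≈ 0.9535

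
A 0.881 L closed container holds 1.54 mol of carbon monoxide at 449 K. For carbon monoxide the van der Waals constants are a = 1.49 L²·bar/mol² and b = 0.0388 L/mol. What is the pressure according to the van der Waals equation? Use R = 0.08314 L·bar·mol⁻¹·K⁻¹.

P ≈ 65.45 bar

P = nRT/(V − nb) − a n²/V²
nRT/(V − nb) = (1.54)(0.08314)(449)/(0.881 − 1.54×0.0388) = 57.488/0.82125 = 70.001 bar
a n²/V² = (1.49)(1.54)²/(0.881)² = 4.5528 bar
P = 70.001 − 4.5528 = 65.45 bar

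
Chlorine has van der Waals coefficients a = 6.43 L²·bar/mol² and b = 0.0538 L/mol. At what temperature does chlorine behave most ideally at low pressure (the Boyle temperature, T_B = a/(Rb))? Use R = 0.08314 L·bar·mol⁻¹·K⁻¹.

For a van der Waals gas the second virial coefficient B₂ = b − a/(RT) vanishes at T_B = a/(Rb).
T_B = 6.43/(0.08314×0.0538) = 6.43/0.0044729 = 1438 K

T_B ≈ 1438 K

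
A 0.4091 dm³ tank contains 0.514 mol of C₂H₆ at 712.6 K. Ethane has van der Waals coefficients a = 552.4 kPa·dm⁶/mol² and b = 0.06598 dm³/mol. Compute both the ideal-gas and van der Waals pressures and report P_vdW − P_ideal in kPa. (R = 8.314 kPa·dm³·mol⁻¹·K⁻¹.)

ΔP ≈ -199.2 kPa

Ideal: P_ideal = nRT/V = (0.514)(8.314)(712.6)/0.4091 = 7443.71 kPa
vdW: P = nRT/(V − nb) − a n²/V² = 3045.22/0.375186 − 145.942/0.167363 = 8116.56 − 872.009 = 7244.55 kPa
ΔP = 7244.55 − 7443.71 = -199.2 kPa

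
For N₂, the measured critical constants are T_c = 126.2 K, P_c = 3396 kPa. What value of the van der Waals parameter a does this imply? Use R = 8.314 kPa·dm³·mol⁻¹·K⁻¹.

From T_c = 8a/(27Rb) and P_c = a/(27b²): a = 27 R² T_c²/(64 P_c).
a = 27×(8.314)²×(126.2)²/(64×3396) = 29723676/217344 = 136.8 kPa·dm⁶/mol²

a ≈ 136.8 kPa·dm⁶/mol²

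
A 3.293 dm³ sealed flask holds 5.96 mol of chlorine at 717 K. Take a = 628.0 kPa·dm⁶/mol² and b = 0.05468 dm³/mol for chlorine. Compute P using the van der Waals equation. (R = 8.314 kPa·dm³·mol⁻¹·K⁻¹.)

P = nRT/(V − nb) − a n²/V²
nRT/(V − nb) = (5.96)(8.314)(717)/(3.293 − 5.96×0.05468) = 35528/2.9671 = 11974 kPa
a n²/V² = (628.0)(5.96)²/(3.293)² = 2057.2 kPa
P = 11974 − 2057.2 = 9917 kPa

P ≈ 9917 kPa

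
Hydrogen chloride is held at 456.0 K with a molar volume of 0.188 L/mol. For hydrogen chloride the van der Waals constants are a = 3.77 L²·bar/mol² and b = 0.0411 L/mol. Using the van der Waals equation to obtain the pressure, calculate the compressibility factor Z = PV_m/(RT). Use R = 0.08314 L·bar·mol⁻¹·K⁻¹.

P = RT/(V_m − b) − a/V_m² = (0.08314)(456.0)/(0.188 − 0.0411) − 3.77/(0.188)²
  = 37.912/0.14690 − 106.67 = 258.08 − 106.67 = 151.41 bar
Z = PV_m/(RT) = (151.41)(0.188)/((0.08314)(456.0)) = 28.465/37.912 = 0.7508

Z ≈ 0.7508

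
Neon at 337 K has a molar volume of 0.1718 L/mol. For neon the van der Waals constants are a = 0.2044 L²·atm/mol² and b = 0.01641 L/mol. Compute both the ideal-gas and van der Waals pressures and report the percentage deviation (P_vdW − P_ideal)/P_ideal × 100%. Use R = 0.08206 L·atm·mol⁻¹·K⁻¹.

Ideal: P_ideal = RT/V_m = (0.08206)(337)/0.1718 = 160.968 atm
vdW: P = RT/(V_m − b) − a/V_m² = 27.6542/0.155390 − 0.2044/0.0295152 = 177.966 − 6.92525 = 171.041 atm
% deviation = (171.041 − 160.968)/160.968 × 100% = 6.26%

6.26 %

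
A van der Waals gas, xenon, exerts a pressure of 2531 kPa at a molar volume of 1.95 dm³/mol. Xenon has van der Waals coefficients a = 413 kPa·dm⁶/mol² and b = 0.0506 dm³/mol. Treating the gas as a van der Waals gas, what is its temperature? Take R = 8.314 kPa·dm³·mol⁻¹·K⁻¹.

T ≈ 603.0 K

T = (P + a/V_m²)(V_m − b)/R
P + a/V_m² = 2531 + 413/(1.95)² = 2639.6 kPa
V_m − b = 1.95 − 0.0506 = 1.8994 dm³/mol
T = (2639.6)(1.8994)/8.314 = 603.0 K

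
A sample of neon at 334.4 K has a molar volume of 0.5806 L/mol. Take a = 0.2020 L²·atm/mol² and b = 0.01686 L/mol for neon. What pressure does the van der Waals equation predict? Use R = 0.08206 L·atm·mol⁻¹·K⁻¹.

P ≈ 48.08 atm

P = RT/(V_m − b) − a/V_m²
RT/(V_m − b) = (0.08206)(334.4)/(0.5806 − 0.01686) = 27.441/0.56374 = 48.677 atm
a/V_m² = 0.2020/(0.5806)² = 0.59924 atm
P = 48.677 − 0.59924 = 48.08 atm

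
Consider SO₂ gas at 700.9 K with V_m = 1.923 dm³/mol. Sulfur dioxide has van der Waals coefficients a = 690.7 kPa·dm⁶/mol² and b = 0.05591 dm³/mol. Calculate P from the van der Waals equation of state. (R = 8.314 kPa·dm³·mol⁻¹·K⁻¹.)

P ≈ 2934 kPa

P = RT/(V_m − b) − a/V_m²
RT/(V_m − b) = (8.314)(700.9)/(1.923 − 0.05591) = 5827.3/1.8671 = 3121.0 kPa
a/V_m² = 690.7/(1.923)² = 186.78 kPa
P = 3121.0 − 186.78 = 2934 kPa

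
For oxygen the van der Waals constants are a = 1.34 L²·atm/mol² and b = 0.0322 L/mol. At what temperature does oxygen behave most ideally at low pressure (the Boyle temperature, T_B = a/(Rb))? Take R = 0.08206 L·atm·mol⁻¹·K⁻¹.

For a van der Waals gas the second virial coefficient B₂ = b − a/(RT) vanishes at T_B = a/(Rb).
T_B = 1.34/(0.08206×0.0322) = 1.34/0.0026423 = 507.1 K

T_B ≈ 507.1 K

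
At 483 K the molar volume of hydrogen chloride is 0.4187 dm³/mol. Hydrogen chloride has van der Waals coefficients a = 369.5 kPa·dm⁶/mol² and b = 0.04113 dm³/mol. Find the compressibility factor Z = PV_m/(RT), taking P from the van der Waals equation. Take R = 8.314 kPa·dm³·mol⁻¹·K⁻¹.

Z ≈ 0.8892

P = RT/(V_m − b) − a/V_m² = (8.314)(483)/(0.4187 − 0.04113) − 369.5/(0.4187)²
  = 4015.7/0.37757 − 2107.7 = 10636 − 2107.7 = 8528 kPa
Z = PV_m/(RT) = (8528)(0.4187)/((8.314)(483)) = 3570.7/4015.7 = 0.8892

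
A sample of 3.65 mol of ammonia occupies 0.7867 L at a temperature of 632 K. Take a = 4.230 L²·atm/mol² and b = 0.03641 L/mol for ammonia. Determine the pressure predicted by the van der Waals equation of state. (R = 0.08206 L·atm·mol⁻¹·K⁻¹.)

P ≈ 198.5 atm

P = nRT/(V − nb) − a n²/V²
nRT/(V − nb) = (3.65)(0.08206)(632)/(0.7867 − 3.65×0.03641) = 189.30/0.65380 = 289.54 atm
a n²/V² = (4.230)(3.65)²/(0.7867)² = 91.056 atm
P = 289.54 − 91.056 = 198.5 atm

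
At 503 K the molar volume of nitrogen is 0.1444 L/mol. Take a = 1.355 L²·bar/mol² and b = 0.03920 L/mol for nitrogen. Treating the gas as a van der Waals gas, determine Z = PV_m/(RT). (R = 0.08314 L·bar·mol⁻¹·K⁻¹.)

Z ≈ 1.148

P = RT/(V_m − b) − a/V_m² = (0.08314)(503)/(0.1444 − 0.03920) − 1.355/(0.1444)²
  = 41.819/0.10520 − 64.984 = 397.52 − 64.984 = 332.54 bar
Z = PV_m/(RT) = (332.54)(0.1444)/((0.08314)(503)) = 48.019/41.819 = 1.148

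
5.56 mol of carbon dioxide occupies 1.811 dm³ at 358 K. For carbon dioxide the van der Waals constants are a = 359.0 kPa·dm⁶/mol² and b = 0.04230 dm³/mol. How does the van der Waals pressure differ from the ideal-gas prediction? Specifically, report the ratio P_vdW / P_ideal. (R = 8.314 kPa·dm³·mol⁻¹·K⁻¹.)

P_vdW / P_ideal ≈ 0.7789

Ideal: P_ideal = nRT/V = (5.56)(8.314)(358)/1.811 = 9137.96 kPa
vdW: P = nRT/(V − nb) − a n²/V² = 16548.9/1.57581 − 11098.0/3.27972 = 10501.8 − 3383.83 = 7118.0 kPa
Ratio = 7118.0/9137.96 = 0.7789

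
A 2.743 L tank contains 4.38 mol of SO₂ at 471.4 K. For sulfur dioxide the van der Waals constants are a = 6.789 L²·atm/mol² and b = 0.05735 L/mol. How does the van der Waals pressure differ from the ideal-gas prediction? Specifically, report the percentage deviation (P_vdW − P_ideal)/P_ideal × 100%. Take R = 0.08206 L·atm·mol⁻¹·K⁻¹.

-17.94 %

Ideal: P_ideal = nRT/V = (4.38)(0.08206)(471.4)/2.743 = 61.7688 atm
vdW: P = nRT/(V − nb) − a n²/V² = 169.432/2.49181 − 130.243/7.52405 = 67.9956 − 17.3102 = 50.6854 atm
% deviation = (50.6854 − 61.7688)/61.7688 × 100% = -17.94%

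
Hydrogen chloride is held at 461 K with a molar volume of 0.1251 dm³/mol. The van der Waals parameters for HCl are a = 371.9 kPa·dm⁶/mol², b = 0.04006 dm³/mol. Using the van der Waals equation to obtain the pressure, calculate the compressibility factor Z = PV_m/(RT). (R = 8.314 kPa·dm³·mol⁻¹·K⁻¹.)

P = RT/(V_m − b) − a/V_m² = (8.314)(461)/(0.1251 − 0.04006) − 371.9/(0.1251)²
  = 3832.8/0.085040 − 23764 = 45071 − 23764 = 21307 kPa
Z = PV_m/(RT) = (21307)(0.1251)/((8.314)(461)) = 2665.5/3832.8 = 0.6954

Z ≈ 0.6954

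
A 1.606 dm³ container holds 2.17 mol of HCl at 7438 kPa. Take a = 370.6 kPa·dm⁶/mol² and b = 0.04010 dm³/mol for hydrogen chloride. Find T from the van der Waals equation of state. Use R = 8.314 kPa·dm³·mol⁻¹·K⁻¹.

T = (P + a n²/V²)(V − nb)/(nR)
P + a n²/V² = 7438 + (370.6)(2.17)²/(1.606)² = 8114.6 kPa
V − nb = 1.606 − (2.17)(0.04010) = 1.5190 dm³
T = (8114.6)(1.5190)/((2.17)(8.314)) = 683.2 K

T ≈ 683.2 K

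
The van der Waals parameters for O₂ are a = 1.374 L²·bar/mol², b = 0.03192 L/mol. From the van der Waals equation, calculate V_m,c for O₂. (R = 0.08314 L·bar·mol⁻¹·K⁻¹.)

For a van der Waals gas, V_m,c = 3b.
V_m,c = 3×0.03192 = 0.09576 L/mol

V_m,c ≈ 0.09576 L/mol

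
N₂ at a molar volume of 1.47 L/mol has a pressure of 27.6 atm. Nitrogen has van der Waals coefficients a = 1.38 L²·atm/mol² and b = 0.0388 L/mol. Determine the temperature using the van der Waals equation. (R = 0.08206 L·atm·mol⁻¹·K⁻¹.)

T ≈ 492.5 K

T = (P + a/V_m²)(V_m − b)/R
P + a/V_m² = 27.6 + 1.38/(1.47)² = 28.239 atm
V_m − b = 1.47 − 0.0388 = 1.4312 L/mol
T = (28.239)(1.4312)/0.08206 = 492.5 K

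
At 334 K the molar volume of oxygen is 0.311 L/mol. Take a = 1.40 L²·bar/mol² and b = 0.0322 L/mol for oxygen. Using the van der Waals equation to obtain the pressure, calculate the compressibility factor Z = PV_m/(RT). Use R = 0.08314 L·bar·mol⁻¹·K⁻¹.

P = RT/(V_m − b) − a/V_m² = (0.08314)(334)/(0.311 − 0.0322) − 1.40/(0.311)²
  = 27.769/0.27880 − 14.475 = 99.602 − 14.475 = 85.127 bar
Z = PV_m/(RT) = (85.127)(0.311)/((0.08314)(334)) = 26.474/27.769 = 0.9534

Z ≈ 0.9534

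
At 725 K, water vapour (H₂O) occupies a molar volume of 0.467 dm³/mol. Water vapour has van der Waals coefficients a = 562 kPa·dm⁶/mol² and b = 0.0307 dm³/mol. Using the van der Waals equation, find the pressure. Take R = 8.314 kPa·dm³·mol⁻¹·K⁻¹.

P = RT/(V_m − b) − a/V_m²
RT/(V_m − b) = (8.314)(725)/(0.467 − 0.0307) = 6027.7/0.43630 = 13815 kPa
a/V_m² = 562/(0.467)² = 2576.9 kPa
P = 13815 − 2576.9 = 11238 kPa

P ≈ 11238 kPa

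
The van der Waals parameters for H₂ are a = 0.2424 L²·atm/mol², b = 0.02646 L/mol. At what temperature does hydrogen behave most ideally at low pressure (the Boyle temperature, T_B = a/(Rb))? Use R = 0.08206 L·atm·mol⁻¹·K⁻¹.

T_B ≈ 111.6 K

For a van der Waals gas the second virial coefficient B₂ = b − a/(RT) vanishes at T_B = a/(Rb).
T_B = 0.2424/(0.08206×0.02646) = 0.2424/0.0021713 = 111.6 K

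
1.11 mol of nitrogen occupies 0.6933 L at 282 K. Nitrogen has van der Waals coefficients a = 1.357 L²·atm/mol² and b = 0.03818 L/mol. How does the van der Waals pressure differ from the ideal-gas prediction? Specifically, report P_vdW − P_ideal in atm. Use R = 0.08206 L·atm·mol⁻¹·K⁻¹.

ΔP ≈ -1.066 atm

Ideal: P_ideal = nRT/V = (1.11)(0.08206)(282)/0.6933 = 37.0495 atm
vdW: P = nRT/(V − nb) − a n²/V² = 25.6864/0.650920 − 1.67196/0.480665 = 39.4617 − 3.47843 = 35.9833 atm
ΔP = 35.9833 − 37.0495 = -1.066 atm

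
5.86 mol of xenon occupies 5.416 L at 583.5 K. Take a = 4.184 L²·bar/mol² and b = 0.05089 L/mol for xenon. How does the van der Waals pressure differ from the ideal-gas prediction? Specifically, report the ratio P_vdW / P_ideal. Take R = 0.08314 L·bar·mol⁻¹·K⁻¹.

P_vdW / P_ideal ≈ 0.9650

Ideal: P_ideal = nRT/V = (5.86)(0.08314)(583.5)/5.416 = 52.4892 bar
vdW: P = nRT/(V − nb) − a n²/V² = 284.281/5.11778 − 143.677/29.3331 = 55.5477 − 4.89812 = 50.6496 bar
Ratio = 50.6496/52.4892 = 0.9650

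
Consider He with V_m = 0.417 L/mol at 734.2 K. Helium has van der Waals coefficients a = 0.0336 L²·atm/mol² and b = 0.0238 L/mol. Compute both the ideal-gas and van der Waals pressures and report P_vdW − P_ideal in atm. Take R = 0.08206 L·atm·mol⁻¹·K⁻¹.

Ideal: P_ideal = RT/V_m = (0.08206)(734.2)/0.417 = 144.481 atm
vdW: P = RT/(V_m − b) − a/V_m² = 60.2485/0.393200 − 0.0336/0.173889 = 153.226 − 0.193227 = 153.033 atm
ΔP = 153.033 − 144.481 = 8.55 atm

ΔP ≈ 8.55 atm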